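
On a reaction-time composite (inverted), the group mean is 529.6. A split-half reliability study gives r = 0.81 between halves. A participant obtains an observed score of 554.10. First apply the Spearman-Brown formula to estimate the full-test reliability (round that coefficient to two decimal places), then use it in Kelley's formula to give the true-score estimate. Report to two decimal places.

Spearman-Brown: ρ = 2r/(1 + r) = 2(0.81)/(1 + 0.81) = 1.620/1.81 = 0.8950 → 0.90
T̂ = 0.90(554.10) + 0.10(529.6) = 498.6900 + 52.960 = 551.650 → 551.65

551.65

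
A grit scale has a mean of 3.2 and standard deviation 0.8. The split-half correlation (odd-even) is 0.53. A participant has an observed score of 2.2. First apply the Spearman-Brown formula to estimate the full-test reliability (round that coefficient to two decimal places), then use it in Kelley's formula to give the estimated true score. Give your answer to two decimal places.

Spearman-Brown: ρ = 2r/(1 + r) = 2(0.53)/(1 + 0.53) = 1.060/1.53 = 0.6928 → 0.69
Regress the observed score toward the mean by the unreliability: T̂ = 0.69·2.2 + 0.31·3.2 = 1.518 + 0.992 = 2.510.

2.51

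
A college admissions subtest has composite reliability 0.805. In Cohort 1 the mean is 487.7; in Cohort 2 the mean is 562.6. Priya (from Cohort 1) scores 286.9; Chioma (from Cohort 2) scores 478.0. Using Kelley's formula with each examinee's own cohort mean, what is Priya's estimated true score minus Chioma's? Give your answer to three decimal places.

T̂_Priya = 0.805(286.9) + 0.195(487.7) = 326.05600
T̂_Chioma = 0.805(478.0) + 0.195(562.6) = 494.49700
Difference = 326.05600 − 494.49700 = -168.44100

-168.441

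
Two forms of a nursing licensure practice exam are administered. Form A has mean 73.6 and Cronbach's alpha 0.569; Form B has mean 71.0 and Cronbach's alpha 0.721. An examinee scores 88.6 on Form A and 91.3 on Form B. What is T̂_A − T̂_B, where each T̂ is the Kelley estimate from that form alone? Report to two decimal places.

T̂_A = 0.569(88.6) + 0.431(73.6) = 82.1350
T̂_B = 0.721(91.3) + 0.279(71.0) = 85.6363
T̂_A − T̂_B = -3.5013

-3.50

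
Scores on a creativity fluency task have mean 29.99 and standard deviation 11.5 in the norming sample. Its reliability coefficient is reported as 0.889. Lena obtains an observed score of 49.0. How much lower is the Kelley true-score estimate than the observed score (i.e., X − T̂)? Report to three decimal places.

T̂ = ρX + (1 − ρ)μ
  = 0.889 × 49.0 + 0.111 × 29.99
  = 43.5610 + 3.32889
  = 46.88989
  ≈ 46.8899
X − T̂ = 49.0 − 46.8899 = 2.1101 → 2.110

2.110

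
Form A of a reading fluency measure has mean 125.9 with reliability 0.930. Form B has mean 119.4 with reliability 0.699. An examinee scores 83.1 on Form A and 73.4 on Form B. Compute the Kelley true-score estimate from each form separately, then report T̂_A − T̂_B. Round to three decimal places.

T̂_A = 0.930(83.1) + 0.070(125.9) = 86.09600
T̂_B = 0.699(73.4) + 0.301(119.4) = 87.24600
T̂_A − T̂_B = -1.15000

-1.150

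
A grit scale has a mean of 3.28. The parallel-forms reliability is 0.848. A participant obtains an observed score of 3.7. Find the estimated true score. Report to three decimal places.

Regress the observed score toward the mean by the unreliability: T̂ = 0.848·3.7 + 0.152·3.28 = 3.1376 + 0.49856 = 3.6362.

3.636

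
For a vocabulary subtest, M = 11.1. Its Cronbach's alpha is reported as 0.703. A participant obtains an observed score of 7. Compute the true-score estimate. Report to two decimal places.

8.22

Weight the observed score by reliability and the mean by (1 − reliability): T̂ = 0.703·7 + 0.297·11.1 = 4.921 + 3.2967 = 8.218.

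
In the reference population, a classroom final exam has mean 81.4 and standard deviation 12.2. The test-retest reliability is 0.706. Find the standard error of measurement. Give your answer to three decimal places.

6.615

SEM = SD · √(1 − ρ) = 12.2 × √0.294 = 12.2 × 0.5422 = 6.6151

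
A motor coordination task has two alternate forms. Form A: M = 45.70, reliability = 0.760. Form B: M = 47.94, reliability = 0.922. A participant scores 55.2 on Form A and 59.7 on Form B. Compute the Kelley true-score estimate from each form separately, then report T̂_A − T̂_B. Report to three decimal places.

T̂_A = 0.760(55.2) + 0.240(45.70) = 52.92000
T̂_B = 0.922(59.7) + 0.078(47.94) = 58.78272
T̂_A − T̂_B = -5.86272

-5.863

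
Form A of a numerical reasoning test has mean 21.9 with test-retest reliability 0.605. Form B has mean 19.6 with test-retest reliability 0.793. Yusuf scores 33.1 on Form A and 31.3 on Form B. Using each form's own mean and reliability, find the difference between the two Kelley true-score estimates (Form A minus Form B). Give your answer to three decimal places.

T̂_A = 0.605(33.1) + 0.395(21.9) = 28.67600
T̂_B = 0.793(31.3) + 0.207(19.6) = 28.87810
T̂_A − T̂_B = -0.20210

-0.202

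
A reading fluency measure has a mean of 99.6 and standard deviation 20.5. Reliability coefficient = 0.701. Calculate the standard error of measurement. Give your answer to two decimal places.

11.21

SEM = SD · √(1 − ρ) = 20.5 × √0.299 = 20.5 × 0.5468 = 11.210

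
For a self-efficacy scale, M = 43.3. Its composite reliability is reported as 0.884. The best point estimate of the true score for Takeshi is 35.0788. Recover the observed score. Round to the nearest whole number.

T̂ = ρX + (1 − ρ)μ  ⇒  X = (T̂ − (1 − ρ)μ) / ρ
X = (35.0788 − 0.116 × 43.3) / 0.884 = (35.0788 − 5.0228) / 0.884 = 30.0560 / 0.884 = 34.00

34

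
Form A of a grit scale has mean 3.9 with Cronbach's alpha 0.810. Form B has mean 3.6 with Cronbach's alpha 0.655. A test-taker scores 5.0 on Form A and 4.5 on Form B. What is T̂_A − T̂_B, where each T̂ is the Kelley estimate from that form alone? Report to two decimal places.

T̂_A = 0.810(5.0) + 0.190(3.9) = 4.7910
T̂_B = 0.655(4.5) + 0.345(3.6) = 4.1895
T̂_A − T̂_B = 0.6015

0.60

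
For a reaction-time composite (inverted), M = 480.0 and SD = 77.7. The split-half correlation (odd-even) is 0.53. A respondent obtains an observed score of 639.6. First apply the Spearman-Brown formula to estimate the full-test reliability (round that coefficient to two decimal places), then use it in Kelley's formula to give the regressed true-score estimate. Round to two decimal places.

590.12

Spearman-Brown: ρ = 2r/(1 + r) = 2(0.53)/(1 + 0.53) = 1.060/1.53 = 0.6928 → 0.69
T̂ = 0.69(639.6) + 0.31(480.0) = 441.324 + 148.800 = 590.124 → 590.12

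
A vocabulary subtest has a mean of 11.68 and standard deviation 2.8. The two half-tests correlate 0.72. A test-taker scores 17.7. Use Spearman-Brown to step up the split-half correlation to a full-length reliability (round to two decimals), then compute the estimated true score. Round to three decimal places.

16.737

Spearman-Brown: ρ = 2r/(1 + r) = 2(0.72)/(1 + 0.72) = 1.440/1.72 = 0.8372 → 0.84
T̂ = 0.84(17.7) + 0.16(11.68) = 14.868 + 1.8688 = 16.7368 → 16.737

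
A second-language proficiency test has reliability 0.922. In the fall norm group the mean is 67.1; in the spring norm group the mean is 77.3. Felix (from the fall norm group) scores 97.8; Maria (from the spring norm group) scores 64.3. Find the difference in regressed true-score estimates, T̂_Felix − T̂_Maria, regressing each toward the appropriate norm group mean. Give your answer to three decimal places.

30.091

T̂_Felix = 0.922(97.8) + 0.078(67.1) = 95.40540
T̂_Maria = 0.922(64.3) + 0.078(77.3) = 65.31400
Difference = 95.40540 − 65.31400 = 30.09140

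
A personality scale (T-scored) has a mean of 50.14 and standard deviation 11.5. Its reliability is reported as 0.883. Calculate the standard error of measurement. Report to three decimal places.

SEM = SD · √(1 − ρ) = 11.5 × √0.117 = 11.5 × 0.3421 = 3.9336

3.934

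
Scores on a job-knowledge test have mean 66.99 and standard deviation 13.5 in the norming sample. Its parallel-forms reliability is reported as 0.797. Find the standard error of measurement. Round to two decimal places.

6.08

SEM = SD · √(1 − ρ) = 13.5 × √0.203 = 13.5 × 0.4506 = 6.082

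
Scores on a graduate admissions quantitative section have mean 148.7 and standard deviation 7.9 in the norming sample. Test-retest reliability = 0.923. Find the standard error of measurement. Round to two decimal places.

SEM = SD · √(1 − ρ) = 7.9 × √0.077 = 7.9 × 0.2775 = 2.192

2.19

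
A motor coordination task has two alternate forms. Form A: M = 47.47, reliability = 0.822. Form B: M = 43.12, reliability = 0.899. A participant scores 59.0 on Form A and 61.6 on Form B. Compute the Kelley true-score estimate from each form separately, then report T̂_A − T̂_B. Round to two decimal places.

-2.79

T̂_A = 0.822(59.0) + 0.178(47.47) = 56.9477
T̂_B = 0.899(61.6) + 0.101(43.12) = 59.7335
T̂_A − T̂_B = -2.7859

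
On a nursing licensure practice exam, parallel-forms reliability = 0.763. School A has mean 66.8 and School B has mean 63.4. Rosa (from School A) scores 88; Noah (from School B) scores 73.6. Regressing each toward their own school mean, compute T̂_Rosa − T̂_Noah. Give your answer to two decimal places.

11.79

T̂_Rosa = 0.763(88) + 0.237(66.8) = 82.9756
T̂_Noah = 0.763(73.6) + 0.237(63.4) = 71.1826
Difference = 82.9756 − 71.1826 = 11.7930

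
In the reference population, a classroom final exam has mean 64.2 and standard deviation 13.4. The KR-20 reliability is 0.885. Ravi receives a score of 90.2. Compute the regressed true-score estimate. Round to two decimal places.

T̂ = ρX + (1 − ρ)μ
  = 0.885 × 90.2 + 0.115 × 64.2
  = 79.8270 + 7.3830
  = 87.210
  ≈ 87.21

87.21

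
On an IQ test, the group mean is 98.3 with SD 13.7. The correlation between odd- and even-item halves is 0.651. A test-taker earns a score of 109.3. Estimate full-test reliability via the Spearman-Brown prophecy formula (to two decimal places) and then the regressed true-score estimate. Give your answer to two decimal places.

Spearman-Brown: ρ = 2r/(1 + r) = 2(0.651)/(1 + 0.651) = 1.3020/1.651 = 0.7886 → 0.79
T̂ = ρX + (1 − ρ)μ
  = 0.79 × 109.3 + 0.21 × 98.3
  = 86.347 + 20.643
  = 106.990
  ≈ 106.99

106.99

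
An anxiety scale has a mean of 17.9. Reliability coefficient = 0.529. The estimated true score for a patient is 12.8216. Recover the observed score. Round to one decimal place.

T̂ = ρX + (1 − ρ)μ  ⇒  X = (T̂ − (1 − ρ)μ) / ρ
X = (12.8216 − 0.471 × 17.9) / 0.529 = (12.8216 − 8.4309) / 0.529 = 4.3907 / 0.529 = 8.300

8.3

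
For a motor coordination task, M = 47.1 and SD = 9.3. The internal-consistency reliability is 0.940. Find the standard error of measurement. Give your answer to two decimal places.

SEM = SD · √(1 − ρ) = 9.3 × √0.060 = 9.3 × 0.2449 = 2.278

2.28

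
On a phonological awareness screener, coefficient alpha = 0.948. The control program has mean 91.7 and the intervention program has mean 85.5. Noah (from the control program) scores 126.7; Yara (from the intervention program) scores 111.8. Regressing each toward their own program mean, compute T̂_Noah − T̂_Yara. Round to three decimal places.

T̂_Noah = 0.948(126.7) + 0.052(91.7) = 124.88000
T̂_Yara = 0.948(111.8) + 0.052(85.5) = 110.43240
Difference = 124.88000 − 110.43240 = 14.44760

14.448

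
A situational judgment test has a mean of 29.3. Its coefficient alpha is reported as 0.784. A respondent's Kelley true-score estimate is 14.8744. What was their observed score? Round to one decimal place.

T̂ = ρX + (1 − ρ)μ  ⇒  X = (T̂ − (1 − ρ)μ) / ρ
X = (14.8744 − 0.216 × 29.3) / 0.784 = (14.8744 − 6.3288) / 0.784 = 8.5456 / 0.784 = 10.900

10.9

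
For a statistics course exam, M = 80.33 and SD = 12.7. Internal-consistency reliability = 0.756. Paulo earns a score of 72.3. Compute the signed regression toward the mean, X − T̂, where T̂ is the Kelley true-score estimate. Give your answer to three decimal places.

-1.959

T̂ = ρX + (1 − ρ)μ
  = 0.756 × 72.3 + 0.244 × 80.33
  = 54.6588 + 19.60052
  = 74.25932
  ≈ 74.2593
X − T̂ = 72.3 − 74.2593 = -1.9593 → -1.959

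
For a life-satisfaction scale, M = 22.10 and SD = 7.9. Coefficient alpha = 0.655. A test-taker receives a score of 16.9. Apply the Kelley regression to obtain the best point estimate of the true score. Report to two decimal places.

18.69

T̂ = ρX + (1 − ρ)μ
  = 0.655 × 16.9 + 0.345 × 22.10
  = 11.0695 + 7.62450
  = 18.694
  ≈ 18.69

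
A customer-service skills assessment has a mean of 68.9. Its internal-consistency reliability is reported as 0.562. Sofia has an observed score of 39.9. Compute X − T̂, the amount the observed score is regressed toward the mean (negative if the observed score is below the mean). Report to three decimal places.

T̂ = 0.562(39.9) + 0.438(68.9) = 22.4238 + 30.1782 = 52.60200 → 52.6020
X − T̂ = 39.9 − 52.6020 = -12.7020 → -12.702

-12.702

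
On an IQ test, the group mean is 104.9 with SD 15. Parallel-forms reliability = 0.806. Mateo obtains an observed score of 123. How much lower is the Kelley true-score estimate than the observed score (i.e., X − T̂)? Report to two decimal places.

3.51

Kelley's formula gives T̂ = 0.806·123 + 0.194·104.9 = 99.138 + 20.3506 = 119.4886.
X − T̂ = 123 − 119.489 = 3.511 → 3.51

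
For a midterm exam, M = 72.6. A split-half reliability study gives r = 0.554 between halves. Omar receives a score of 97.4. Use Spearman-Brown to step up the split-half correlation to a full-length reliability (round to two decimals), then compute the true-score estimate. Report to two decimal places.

90.21

Spearman-Brown: ρ = 2r/(1 + r) = 2(0.554)/(1 + 0.554) = 1.1080/1.554 = 0.7130 → 0.71
Regress the observed score toward the mean by the unreliability: T̂ = 0.71·97.4 + 0.29·72.6 = 69.154 + 21.054 = 90.208.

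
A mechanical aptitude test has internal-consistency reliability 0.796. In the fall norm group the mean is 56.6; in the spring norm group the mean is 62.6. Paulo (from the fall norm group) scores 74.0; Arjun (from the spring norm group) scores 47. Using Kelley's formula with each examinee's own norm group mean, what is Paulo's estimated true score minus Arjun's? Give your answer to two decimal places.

20.27

T̂_Paulo = 0.796(74.0) + 0.204(56.6) = 70.4504
T̂_Arjun = 0.796(47) + 0.204(62.6) = 50.1824
Difference = 70.4504 − 50.1824 = 20.2680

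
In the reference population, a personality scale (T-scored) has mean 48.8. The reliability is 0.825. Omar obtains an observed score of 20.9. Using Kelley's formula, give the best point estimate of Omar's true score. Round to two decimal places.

T̂ = 0.825(20.9) + 0.175(48.8) = 17.2425 + 8.5400 = 25.782 → 25.78

25.78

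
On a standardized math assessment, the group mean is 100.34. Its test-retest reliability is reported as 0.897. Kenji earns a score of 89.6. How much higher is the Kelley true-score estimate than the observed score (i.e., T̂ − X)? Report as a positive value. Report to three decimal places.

Regress the observed score toward the mean by the unreliability: T̂ = 0.897·89.6 + 0.103·100.34 = 80.3712 + 10.33502 = 90.70622.
T̂ − X = 90.7062 − 89.6 = 1.1062 → 1.106

1.106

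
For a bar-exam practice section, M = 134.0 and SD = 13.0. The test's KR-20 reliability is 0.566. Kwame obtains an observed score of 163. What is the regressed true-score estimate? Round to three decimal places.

150.414

T̂ = 0.566(163) + 0.434(134.0) = 92.258 + 58.1560 = 150.4140 → 150.414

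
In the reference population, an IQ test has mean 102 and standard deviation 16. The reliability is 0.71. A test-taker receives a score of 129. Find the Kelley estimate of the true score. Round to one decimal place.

T̂ = ρX + (1 − ρ)μ
  = 0.71 × 129 + 0.29 × 102
  = 91.59 + 29.58
  = 121.17
  ≈ 121.2

121.2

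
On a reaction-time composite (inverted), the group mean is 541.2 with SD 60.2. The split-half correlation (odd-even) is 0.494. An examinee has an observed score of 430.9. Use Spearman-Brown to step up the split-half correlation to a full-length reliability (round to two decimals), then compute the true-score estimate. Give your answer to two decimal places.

Spearman-Brown: ρ = 2r/(1 + r) = 2(0.494)/(1 + 0.494) = 0.9880/1.494 = 0.6613 → 0.66
T̂ = 0.66(430.9) + 0.34(541.2) = 284.394 + 184.008 = 468.402 → 468.40

468.40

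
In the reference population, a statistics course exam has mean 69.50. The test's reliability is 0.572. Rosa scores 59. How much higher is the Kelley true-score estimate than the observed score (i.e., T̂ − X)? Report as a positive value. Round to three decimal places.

Kelley's formula gives T̂ = 0.572·59 + 0.428·69.50 = 33.748 + 29.74600 = 63.49400.
T̂ − X = 63.4940 − 59 = 4.4940 → 4.494

4.494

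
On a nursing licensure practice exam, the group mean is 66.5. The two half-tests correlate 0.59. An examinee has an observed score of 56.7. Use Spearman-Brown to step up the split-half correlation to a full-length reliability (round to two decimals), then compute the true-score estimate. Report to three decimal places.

Spearman-Brown: ρ = 2r/(1 + r) = 2(0.59)/(1 + 0.59) = 1.180/1.59 = 0.7421 → 0.74
Regress the observed score toward the mean by the unreliability: T̂ = 0.74·56.7 + 0.26·66.5 = 41.958 + 17.290 = 59.2480.

59.248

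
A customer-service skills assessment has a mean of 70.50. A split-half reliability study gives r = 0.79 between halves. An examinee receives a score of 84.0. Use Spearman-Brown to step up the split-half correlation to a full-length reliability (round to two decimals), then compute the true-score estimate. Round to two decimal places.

Spearman-Brown: ρ = 2r/(1 + r) = 2(0.79)/(1 + 0.79) = 1.580/1.79 = 0.8827 → 0.88
T̂ = ρX + (1 − ρ)μ
  = 0.88 × 84.0 + 0.12 × 70.50
  = 73.920 + 8.4600
  = 82.380
  ≈ 82.38

82.38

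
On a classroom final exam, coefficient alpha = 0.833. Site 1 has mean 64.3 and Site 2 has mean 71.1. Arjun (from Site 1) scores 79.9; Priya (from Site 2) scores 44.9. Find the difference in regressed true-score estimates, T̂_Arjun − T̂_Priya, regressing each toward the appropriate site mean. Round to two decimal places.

T̂_Arjun = 0.833(79.9) + 0.167(64.3) = 77.2948
T̂_Priya = 0.833(44.9) + 0.167(71.1) = 49.2754
Difference = 77.2948 − 49.2754 = 28.0194

28.02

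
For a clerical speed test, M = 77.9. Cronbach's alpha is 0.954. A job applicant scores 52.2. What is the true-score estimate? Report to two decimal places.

53.38

T̂ = 0.954(52.2) + 0.046(77.9) = 49.7988 + 3.5834 = 53.382 → 53.38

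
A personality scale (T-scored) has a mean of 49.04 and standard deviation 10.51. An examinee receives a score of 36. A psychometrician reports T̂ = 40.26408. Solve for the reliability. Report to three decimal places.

T̂ = ρX + (1 − ρ)μ  ⇒  T̂ − μ = ρ(X − μ)
ρ = (T̂ − μ)/(X − μ) = (40.26408 − 49.04) / (36 − 49.04) = -8.77592 / -13.04 = 0.67300

0.673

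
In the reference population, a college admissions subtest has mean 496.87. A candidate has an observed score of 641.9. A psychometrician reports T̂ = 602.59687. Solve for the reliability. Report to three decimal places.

T̂ = ρX + (1 − ρ)μ  ⇒  T̂ − μ = ρ(X − μ)
ρ = (T̂ − μ)/(X − μ) = (602.59687 − 496.87) / (641.9 − 496.87) = 105.72687 / 145.03 = 0.72900

0.729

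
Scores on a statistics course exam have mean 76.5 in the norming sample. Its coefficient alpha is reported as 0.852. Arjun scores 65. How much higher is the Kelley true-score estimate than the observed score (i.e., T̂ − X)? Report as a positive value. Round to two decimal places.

1.70

Regress the observed score toward the mean by the unreliability: T̂ = 0.852·65 + 0.148·76.5 = 55.380 + 11.3220 = 66.7020.
T̂ − X = 66.702 − 65 = 1.702 → 1.70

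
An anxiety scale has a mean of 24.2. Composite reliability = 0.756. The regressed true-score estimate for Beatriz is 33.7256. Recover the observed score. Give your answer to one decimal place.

T̂ = ρX + (1 − ρ)μ  ⇒  X = (T̂ − (1 − ρ)μ) / ρ
X = (33.7256 − 0.244 × 24.2) / 0.756 = (33.7256 − 5.9048) / 0.756 = 27.8208 / 0.756 = 36.800

36.8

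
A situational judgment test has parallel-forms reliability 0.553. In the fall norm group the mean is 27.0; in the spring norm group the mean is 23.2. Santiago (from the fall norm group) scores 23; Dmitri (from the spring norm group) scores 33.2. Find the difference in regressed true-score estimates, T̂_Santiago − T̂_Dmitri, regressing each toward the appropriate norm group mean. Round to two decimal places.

T̂_Santiago = 0.553(23) + 0.447(27.0) = 24.7880
T̂_Dmitri = 0.553(33.2) + 0.447(23.2) = 28.7300
Difference = 24.7880 − 28.7300 = -3.9420

-3.94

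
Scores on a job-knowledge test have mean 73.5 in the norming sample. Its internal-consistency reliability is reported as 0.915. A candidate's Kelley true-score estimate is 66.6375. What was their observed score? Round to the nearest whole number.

66

T̂ = ρX + (1 − ρ)μ  ⇒  X = (T̂ − (1 − ρ)μ) / ρ
X = (66.6375 − 0.085 × 73.5) / 0.915 = (66.6375 − 6.2475) / 0.915 = 60.3900 / 0.915 = 66.00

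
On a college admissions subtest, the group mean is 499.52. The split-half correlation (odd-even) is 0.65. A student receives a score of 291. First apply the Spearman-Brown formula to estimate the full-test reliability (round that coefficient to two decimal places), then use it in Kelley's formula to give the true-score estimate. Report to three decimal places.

334.789

Spearman-Brown: ρ = 2r/(1 + r) = 2(0.65)/(1 + 0.65) = 1.300/1.65 = 0.7879 → 0.79
T̂ = 0.79(291) + 0.21(499.52) = 229.89 + 104.8992 = 334.7892 → 334.789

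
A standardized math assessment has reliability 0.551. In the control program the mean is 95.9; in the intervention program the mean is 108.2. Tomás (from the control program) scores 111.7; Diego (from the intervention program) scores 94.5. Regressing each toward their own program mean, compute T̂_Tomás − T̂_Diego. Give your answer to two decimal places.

T̂_Tomás = 0.551(111.7) + 0.449(95.9) = 104.6058
T̂_Diego = 0.551(94.5) + 0.449(108.2) = 100.6513
Difference = 104.6058 − 100.6513 = 3.9545

3.95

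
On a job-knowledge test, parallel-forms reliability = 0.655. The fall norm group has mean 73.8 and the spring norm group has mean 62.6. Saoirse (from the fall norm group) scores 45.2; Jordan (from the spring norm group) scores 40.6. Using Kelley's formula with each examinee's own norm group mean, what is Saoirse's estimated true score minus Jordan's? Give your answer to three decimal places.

T̂_Saoirse = 0.655(45.2) + 0.345(73.8) = 55.06700
T̂_Jordan = 0.655(40.6) + 0.345(62.6) = 48.19000
Difference = 55.06700 − 48.19000 = 6.87700

6.877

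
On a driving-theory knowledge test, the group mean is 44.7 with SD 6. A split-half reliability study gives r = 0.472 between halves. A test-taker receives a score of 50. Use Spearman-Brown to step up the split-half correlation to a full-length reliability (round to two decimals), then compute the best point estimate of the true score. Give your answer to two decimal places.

Spearman-Brown: ρ = 2r/(1 + r) = 2(0.472)/(1 + 0.472) = 0.9440/1.472 = 0.6413 → 0.64
Weight the observed score by reliability and the mean by (1 − reliability): T̂ = 0.64·50 + 0.36·44.7 = 32.00 + 16.092 = 48.092.

48.09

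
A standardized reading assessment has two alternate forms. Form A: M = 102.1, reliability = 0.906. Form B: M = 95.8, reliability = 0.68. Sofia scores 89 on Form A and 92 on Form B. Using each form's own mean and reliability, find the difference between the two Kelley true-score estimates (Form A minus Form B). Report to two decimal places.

T̂_A = 0.906(89) + 0.094(102.1) = 90.2314
T̂_B = 0.68(92) + 0.32(95.8) = 93.2160
T̂_A − T̂_B = -2.9846

-2.98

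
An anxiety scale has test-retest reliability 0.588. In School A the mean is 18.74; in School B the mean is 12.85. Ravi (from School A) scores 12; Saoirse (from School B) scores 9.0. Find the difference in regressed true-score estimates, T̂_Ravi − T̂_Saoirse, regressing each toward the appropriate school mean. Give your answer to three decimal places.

T̂_Ravi = 0.588(12) + 0.412(18.74) = 14.77688
T̂_Saoirse = 0.588(9.0) + 0.412(12.85) = 10.58620
Difference = 14.77688 − 10.58620 = 4.19068

4.191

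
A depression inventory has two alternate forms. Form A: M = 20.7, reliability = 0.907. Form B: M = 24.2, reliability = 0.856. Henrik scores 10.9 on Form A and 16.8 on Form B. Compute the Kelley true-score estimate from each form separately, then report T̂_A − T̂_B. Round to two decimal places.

T̂_A = 0.907(10.9) + 0.093(20.7) = 11.8114
T̂_B = 0.856(16.8) + 0.144(24.2) = 17.8656
T̂_A − T̂_B = -6.0542

-6.05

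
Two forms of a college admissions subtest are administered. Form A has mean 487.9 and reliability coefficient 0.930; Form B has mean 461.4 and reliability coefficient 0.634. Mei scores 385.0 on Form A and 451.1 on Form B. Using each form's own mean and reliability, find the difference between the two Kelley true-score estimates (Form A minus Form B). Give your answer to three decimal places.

T̂_A = 0.930(385.0) + 0.070(487.9) = 392.20300
T̂_B = 0.634(451.1) + 0.366(461.4) = 454.86980
T̂_A − T̂_B = -62.66680

-62.667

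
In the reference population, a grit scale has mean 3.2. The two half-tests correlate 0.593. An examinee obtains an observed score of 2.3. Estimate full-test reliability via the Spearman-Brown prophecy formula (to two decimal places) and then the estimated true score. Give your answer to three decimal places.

Spearman-Brown: ρ = 2r/(1 + r) = 2(0.593)/(1 + 0.593) = 1.1860/1.593 = 0.7445 → 0.74
T̂ = ρX + (1 − ρ)μ
  = 0.74 × 2.3 + 0.26 × 3.2
  = 1.702 + 0.832
  = 2.5340
  ≈ 2.534

2.534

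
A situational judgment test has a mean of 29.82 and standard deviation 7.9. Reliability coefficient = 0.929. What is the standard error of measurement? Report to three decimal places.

SEM = SD · √(1 − ρ) = 7.9 × √0.071 = 7.9 × 0.2665 = 2.1050

2.105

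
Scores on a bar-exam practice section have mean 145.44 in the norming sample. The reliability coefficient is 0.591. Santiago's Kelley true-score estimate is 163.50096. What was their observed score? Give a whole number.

T̂ = ρX + (1 − ρ)μ  ⇒  X = (T̂ − (1 − ρ)μ) / ρ
X = (163.50096 − 0.409 × 145.44) / 0.591 = (163.50096 − 59.48496) / 0.591 = 104.01600 / 0.591 = 176.00

176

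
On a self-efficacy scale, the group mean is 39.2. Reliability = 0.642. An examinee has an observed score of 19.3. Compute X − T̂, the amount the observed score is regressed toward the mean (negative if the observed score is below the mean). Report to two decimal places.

-7.12

Kelley's formula gives T̂ = 0.642·19.3 + 0.358·39.2 = 12.3906 + 14.0336 = 26.4242.
X − T̂ = 19.3 − 26.424 = -7.124 → -7.12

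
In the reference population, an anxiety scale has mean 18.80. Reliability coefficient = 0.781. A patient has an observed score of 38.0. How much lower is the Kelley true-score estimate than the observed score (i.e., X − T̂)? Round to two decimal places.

4.20

Regress the observed score toward the mean by the unreliability: T̂ = 0.781·38.0 + 0.219·18.80 = 29.6780 + 4.11720 = 33.7952.
X − T̂ = 38.0 − 33.795 = 4.205 → 4.20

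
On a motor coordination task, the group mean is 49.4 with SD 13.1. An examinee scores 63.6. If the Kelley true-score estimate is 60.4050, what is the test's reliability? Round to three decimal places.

T̂ = ρX + (1 − ρ)μ  ⇒  T̂ − μ = ρ(X − μ)
ρ = (T̂ − μ)/(X − μ) = (60.4050 − 49.4) / (63.6 − 49.4) = 11.0050 / 14.2 = 0.77500

0.775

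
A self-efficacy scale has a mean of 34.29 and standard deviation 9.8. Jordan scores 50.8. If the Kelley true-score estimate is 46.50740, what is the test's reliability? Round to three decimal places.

0.740

T̂ = ρX + (1 − ρ)μ  ⇒  T̂ − μ = ρ(X − μ)
ρ = (T̂ − μ)/(X − μ) = (46.50740 − 34.29) / (50.8 − 34.29) = 12.21740 / 16.51 = 0.74000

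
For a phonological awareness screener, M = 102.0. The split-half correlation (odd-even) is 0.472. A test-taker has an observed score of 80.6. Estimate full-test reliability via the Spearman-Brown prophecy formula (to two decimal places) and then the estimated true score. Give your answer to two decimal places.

88.30

Spearman-Brown: ρ = 2r/(1 + r) = 2(0.472)/(1 + 0.472) = 0.9440/1.472 = 0.6413 → 0.64
Weight the observed score by reliability and the mean by (1 − reliability): T̂ = 0.64·80.6 + 0.36·102.0 = 51.584 + 36.720 = 88.304.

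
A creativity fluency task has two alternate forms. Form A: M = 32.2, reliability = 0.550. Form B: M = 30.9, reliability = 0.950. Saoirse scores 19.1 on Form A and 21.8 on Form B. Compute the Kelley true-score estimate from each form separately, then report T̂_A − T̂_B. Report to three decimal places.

T̂_A = 0.550(19.1) + 0.450(32.2) = 24.99500
T̂_B = 0.950(21.8) + 0.050(30.9) = 22.25500
T̂_A − T̂_B = 2.74000

2.740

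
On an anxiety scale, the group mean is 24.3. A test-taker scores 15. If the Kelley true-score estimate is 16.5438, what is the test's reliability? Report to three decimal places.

T̂ = ρX + (1 − ρ)μ  ⇒  T̂ − μ = ρ(X − μ)
ρ = (T̂ − μ)/(X − μ) = (16.5438 − 24.3) / (15 − 24.3) = -7.7562 / -9.3 = 0.83400

0.834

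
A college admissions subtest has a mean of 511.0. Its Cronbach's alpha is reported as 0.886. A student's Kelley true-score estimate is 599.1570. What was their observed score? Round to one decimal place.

610.5

T̂ = ρX + (1 − ρ)μ  ⇒  X = (T̂ − (1 − ρ)μ) / ρ
X = (599.1570 − 0.114 × 511.0) / 0.886 = (599.1570 − 58.2540) / 0.886 = 540.9030 / 0.886 = 610.500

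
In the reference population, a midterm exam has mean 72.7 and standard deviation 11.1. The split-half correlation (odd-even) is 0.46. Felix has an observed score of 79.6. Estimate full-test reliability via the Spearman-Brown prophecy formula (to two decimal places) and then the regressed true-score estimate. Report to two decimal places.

77.05

Spearman-Brown: ρ = 2r/(1 + r) = 2(0.46)/(1 + 0.46) = 0.920/1.46 = 0.6301 → 0.63
T̂ = 0.63(79.6) + 0.37(72.7) = 50.148 + 26.899 = 77.047 → 77.05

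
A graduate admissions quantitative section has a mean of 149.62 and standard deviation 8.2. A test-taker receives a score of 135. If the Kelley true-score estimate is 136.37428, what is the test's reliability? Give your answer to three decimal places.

0.906

T̂ = ρX + (1 − ρ)μ  ⇒  T̂ − μ = ρ(X − μ)
ρ = (T̂ − μ)/(X − μ) = (136.37428 − 149.62) / (135 − 149.62) = -13.24572 / -14.62 = 0.90600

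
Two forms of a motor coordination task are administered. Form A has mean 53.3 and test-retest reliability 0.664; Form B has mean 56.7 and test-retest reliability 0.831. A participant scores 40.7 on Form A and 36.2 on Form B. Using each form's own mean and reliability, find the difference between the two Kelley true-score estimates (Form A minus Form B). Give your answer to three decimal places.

T̂_A = 0.664(40.7) + 0.336(53.3) = 44.93360
T̂_B = 0.831(36.2) + 0.169(56.7) = 39.66450
T̂_A − T̂_B = 5.26910

5.269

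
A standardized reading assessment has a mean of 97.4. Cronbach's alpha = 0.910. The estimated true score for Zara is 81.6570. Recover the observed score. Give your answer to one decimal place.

80.1

T̂ = ρX + (1 − ρ)μ  ⇒  X = (T̂ − (1 − ρ)μ) / ρ
X = (81.6570 − 0.090 × 97.4) / 0.910 = (81.6570 − 8.7660) / 0.910 = 72.8910 / 0.910 = 80.100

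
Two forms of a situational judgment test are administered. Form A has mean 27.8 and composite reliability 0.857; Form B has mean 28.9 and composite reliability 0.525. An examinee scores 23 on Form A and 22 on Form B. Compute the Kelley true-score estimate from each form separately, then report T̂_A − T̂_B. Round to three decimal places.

T̂_A = 0.857(23) + 0.143(27.8) = 23.68640
T̂_B = 0.525(22) + 0.475(28.9) = 25.27750
T̂_A − T̂_B = -1.59110

-1.591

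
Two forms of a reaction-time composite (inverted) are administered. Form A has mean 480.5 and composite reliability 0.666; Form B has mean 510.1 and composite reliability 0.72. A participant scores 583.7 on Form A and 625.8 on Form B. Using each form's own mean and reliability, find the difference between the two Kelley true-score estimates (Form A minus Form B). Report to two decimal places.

-44.17

T̂_A = 0.666(583.7) + 0.334(480.5) = 549.2312
T̂_B = 0.72(625.8) + 0.28(510.1) = 593.4040
T̂_A − T̂_B = -44.1728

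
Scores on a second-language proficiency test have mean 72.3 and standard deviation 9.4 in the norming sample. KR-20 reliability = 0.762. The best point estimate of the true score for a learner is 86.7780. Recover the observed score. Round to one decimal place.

91.3

T̂ = ρX + (1 − ρ)μ  ⇒  X = (T̂ − (1 − ρ)μ) / ρ
X = (86.7780 − 0.238 × 72.3) / 0.762 = (86.7780 − 17.2074) / 0.762 = 69.5706 / 0.762 = 91.300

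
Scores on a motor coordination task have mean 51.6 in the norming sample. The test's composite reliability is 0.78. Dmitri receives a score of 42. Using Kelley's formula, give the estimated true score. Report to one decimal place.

T̂ = 0.78(42) + 0.22(51.6) = 32.76 + 11.352 = 44.11 → 44.1

44.1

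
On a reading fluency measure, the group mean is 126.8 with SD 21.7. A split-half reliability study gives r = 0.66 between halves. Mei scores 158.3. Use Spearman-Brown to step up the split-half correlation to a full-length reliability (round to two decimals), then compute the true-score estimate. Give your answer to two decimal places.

Spearman-Brown: ρ = 2r/(1 + r) = 2(0.66)/(1 + 0.66) = 1.320/1.66 = 0.7952 → 0.80
T̂ = ρX + (1 − ρ)μ
  = 0.80 × 158.3 + 0.20 × 126.8
  = 126.640 + 25.360
  = 152.000
  ≈ 152.00

152.00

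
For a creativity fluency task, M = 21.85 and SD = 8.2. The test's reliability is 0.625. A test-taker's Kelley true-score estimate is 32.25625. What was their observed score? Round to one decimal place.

38.5

T̂ = ρX + (1 − ρ)μ  ⇒  X = (T̂ − (1 − ρ)μ) / ρ
X = (32.25625 − 0.375 × 21.85) / 0.625 = (32.25625 − 8.19375) / 0.625 = 24.06250 / 0.625 = 38.500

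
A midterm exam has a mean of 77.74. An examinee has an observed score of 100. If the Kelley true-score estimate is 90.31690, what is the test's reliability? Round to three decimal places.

T̂ = ρX + (1 − ρ)μ  ⇒  T̂ − μ = ρ(X − μ)
ρ = (T̂ − μ)/(X − μ) = (90.31690 − 77.74) / (100 − 77.74) = 12.57690 / 22.26 = 0.56500

0.565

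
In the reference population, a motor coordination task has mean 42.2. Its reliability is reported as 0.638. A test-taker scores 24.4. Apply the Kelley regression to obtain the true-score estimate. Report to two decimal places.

30.84

T̂ = 0.638(24.4) + 0.362(42.2) = 15.5672 + 15.2764 = 30.844 → 30.84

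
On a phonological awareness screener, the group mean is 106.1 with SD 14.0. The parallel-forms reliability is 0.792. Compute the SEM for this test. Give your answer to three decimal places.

6.385

SEM = SD · √(1 − ρ) = 14.0 × √0.208 = 14.0 × 0.4561 = 6.3850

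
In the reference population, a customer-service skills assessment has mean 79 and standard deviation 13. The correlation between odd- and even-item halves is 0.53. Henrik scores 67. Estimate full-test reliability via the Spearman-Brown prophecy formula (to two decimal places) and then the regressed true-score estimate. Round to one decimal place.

70.7

Spearman-Brown: ρ = 2r/(1 + r) = 2(0.53)/(1 + 0.53) = 1.060/1.53 = 0.6928 → 0.69
T̂ = 0.69(67) + 0.31(79) = 46.23 + 24.49 = 70.72 → 70.7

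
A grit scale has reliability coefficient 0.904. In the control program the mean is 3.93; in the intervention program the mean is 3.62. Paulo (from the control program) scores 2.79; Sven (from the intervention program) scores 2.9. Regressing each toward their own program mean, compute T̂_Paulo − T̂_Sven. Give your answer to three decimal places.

-0.070

T̂_Paulo = 0.904(2.79) + 0.096(3.93) = 2.89944
T̂_Sven = 0.904(2.9) + 0.096(3.62) = 2.96912
Difference = 2.89944 − 2.96912 = -0.06968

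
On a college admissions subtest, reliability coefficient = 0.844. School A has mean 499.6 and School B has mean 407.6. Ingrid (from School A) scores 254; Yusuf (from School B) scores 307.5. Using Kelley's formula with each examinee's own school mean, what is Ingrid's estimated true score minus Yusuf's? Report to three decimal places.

-30.802

T̂_Ingrid = 0.844(254) + 0.156(499.6) = 292.31360
T̂_Yusuf = 0.844(307.5) + 0.156(407.6) = 323.11560
Difference = 292.31360 − 323.11560 = -30.80200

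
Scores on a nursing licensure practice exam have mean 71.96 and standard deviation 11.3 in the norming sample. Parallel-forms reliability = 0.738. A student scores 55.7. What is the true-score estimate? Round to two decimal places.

59.96

Kelley's formula gives T̂ = 0.738·55.7 + 0.262·71.96 = 41.1066 + 18.85352 = 59.960.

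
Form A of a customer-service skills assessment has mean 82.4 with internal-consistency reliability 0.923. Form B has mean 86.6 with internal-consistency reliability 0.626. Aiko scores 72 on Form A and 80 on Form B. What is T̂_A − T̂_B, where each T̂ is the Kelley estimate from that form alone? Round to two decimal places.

T̂_A = 0.923(72) + 0.077(82.4) = 72.8008
T̂_B = 0.626(80) + 0.374(86.6) = 82.4684
T̂_A − T̂_B = -9.6676

-9.67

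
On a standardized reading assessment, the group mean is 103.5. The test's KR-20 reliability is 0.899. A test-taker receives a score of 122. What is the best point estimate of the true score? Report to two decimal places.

T̂ = 0.899(122) + 0.101(103.5) = 109.678 + 10.4535 = 120.132 → 120.13

120.13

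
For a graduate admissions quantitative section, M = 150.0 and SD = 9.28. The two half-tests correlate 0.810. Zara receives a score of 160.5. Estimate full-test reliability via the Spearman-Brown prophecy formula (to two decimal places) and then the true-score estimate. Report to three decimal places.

159.450

Spearman-Brown: ρ = 2r/(1 + r) = 2(0.810)/(1 + 0.810) = 1.6200/1.810 = 0.8950 → 0.90
T̂ = 0.90(160.5) + 0.10(150.0) = 144.450 + 15.000 = 159.4500 → 159.450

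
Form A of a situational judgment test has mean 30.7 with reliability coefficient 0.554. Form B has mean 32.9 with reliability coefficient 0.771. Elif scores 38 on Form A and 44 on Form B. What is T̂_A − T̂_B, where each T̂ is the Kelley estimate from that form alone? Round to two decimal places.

-6.71

T̂_A = 0.554(38) + 0.446(30.7) = 34.7442
T̂_B = 0.771(44) + 0.229(32.9) = 41.4581
T̂_A − T̂_B = -6.7139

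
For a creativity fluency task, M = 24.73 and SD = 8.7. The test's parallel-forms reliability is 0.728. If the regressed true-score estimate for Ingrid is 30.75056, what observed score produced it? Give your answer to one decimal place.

33.0

T̂ = ρX + (1 − ρ)μ  ⇒  X = (T̂ − (1 − ρ)μ) / ρ
X = (30.75056 − 0.272 × 24.73) / 0.728 = (30.75056 − 6.72656) / 0.728 = 24.02400 / 0.728 = 33.000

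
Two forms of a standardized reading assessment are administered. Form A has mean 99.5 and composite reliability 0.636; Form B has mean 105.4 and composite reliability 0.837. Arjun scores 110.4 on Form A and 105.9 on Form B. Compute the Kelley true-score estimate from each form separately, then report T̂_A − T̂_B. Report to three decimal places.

T̂_A = 0.636(110.4) + 0.364(99.5) = 106.43240
T̂_B = 0.837(105.9) + 0.163(105.4) = 105.81850
T̂_A − T̂_B = 0.61390

0.614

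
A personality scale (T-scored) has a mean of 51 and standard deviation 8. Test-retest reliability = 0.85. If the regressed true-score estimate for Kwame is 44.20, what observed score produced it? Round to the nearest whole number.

T̂ = ρX + (1 − ρ)μ  ⇒  X = (T̂ − (1 − ρ)μ) / ρ
X = (44.20 − 0.15 × 51) / 0.85 = (44.20 − 7.65) / 0.85 = 36.55 / 0.85 = 43.00

43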